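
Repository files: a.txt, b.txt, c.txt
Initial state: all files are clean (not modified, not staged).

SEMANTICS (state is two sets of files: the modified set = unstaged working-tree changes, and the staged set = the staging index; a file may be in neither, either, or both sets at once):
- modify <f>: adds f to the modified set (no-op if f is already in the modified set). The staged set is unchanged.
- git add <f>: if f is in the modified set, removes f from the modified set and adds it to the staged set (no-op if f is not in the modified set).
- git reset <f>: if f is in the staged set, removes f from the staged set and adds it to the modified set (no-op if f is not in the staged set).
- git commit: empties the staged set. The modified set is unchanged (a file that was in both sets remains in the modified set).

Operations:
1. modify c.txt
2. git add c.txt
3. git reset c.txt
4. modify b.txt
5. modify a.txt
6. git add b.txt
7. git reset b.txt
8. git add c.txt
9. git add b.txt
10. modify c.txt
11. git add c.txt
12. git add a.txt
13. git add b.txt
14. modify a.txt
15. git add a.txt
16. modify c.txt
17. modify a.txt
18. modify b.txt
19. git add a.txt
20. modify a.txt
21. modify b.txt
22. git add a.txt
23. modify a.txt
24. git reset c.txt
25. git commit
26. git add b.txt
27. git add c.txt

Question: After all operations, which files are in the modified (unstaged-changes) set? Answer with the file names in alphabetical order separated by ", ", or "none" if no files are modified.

Answer: a.txt

Derivation:
After op 1 (modify c.txt): modified={c.txt} staged={none}
After op 2 (git add c.txt): modified={none} staged={c.txt}
After op 3 (git reset c.txt): modified={c.txt} staged={none}
After op 4 (modify b.txt): modified={b.txt, c.txt} staged={none}
After op 5 (modify a.txt): modified={a.txt, b.txt, c.txt} staged={none}
After op 6 (git add b.txt): modified={a.txt, c.txt} staged={b.txt}
After op 7 (git reset b.txt): modified={a.txt, b.txt, c.txt} staged={none}
After op 8 (git add c.txt): modified={a.txt, b.txt} staged={c.txt}
After op 9 (git add b.txt): modified={a.txt} staged={b.txt, c.txt}
After op 10 (modify c.txt): modified={a.txt, c.txt} staged={b.txt, c.txt}
After op 11 (git add c.txt): modified={a.txt} staged={b.txt, c.txt}
After op 12 (git add a.txt): modified={none} staged={a.txt, b.txt, c.txt}
After op 13 (git add b.txt): modified={none} staged={a.txt, b.txt, c.txt}
After op 14 (modify a.txt): modified={a.txt} staged={a.txt, b.txt, c.txt}
After op 15 (git add a.txt): modified={none} staged={a.txt, b.txt, c.txt}
After op 16 (modify c.txt): modified={c.txt} staged={a.txt, b.txt, c.txt}
After op 17 (modify a.txt): modified={a.txt, c.txt} staged={a.txt, b.txt, c.txt}
After op 18 (modify b.txt): modified={a.txt, b.txt, c.txt} staged={a.txt, b.txt, c.txt}
After op 19 (git add a.txt): modified={b.txt, c.txt} staged={a.txt, b.txt, c.txt}
After op 20 (modify a.txt): modified={a.txt, b.txt, c.txt} staged={a.txt, b.txt, c.txt}
After op 21 (modify b.txt): modified={a.txt, b.txt, c.txt} staged={a.txt, b.txt, c.txt}
After op 22 (git add a.txt): modified={b.txt, c.txt} staged={a.txt, b.txt, c.txt}
After op 23 (modify a.txt): modified={a.txt, b.txt, c.txt} staged={a.txt, b.txt, c.txt}
After op 24 (git reset c.txt): modified={a.txt, b.txt, c.txt} staged={a.txt, b.txt}
After op 25 (git commit): modified={a.txt, b.txt, c.txt} staged={none}
After op 26 (git add b.txt): modified={a.txt, c.txt} staged={b.txt}
After op 27 (git add c.txt): modified={a.txt} staged={b.txt, c.txt}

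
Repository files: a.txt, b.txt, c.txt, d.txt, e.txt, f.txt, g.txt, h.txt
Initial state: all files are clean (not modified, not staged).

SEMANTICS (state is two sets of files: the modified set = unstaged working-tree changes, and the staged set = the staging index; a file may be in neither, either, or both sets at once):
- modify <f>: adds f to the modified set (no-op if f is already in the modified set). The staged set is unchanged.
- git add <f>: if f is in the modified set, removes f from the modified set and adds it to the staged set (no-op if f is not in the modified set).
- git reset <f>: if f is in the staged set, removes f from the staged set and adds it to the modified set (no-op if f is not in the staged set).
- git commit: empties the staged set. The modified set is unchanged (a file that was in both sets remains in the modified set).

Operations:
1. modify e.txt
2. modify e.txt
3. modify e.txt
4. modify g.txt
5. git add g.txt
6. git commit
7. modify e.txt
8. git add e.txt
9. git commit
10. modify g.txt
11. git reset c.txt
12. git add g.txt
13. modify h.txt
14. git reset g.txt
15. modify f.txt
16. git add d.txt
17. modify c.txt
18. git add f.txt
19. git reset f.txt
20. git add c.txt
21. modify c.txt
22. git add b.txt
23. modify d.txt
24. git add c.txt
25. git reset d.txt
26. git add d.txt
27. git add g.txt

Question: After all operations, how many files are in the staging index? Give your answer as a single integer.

Answer: 3

Derivation:
After op 1 (modify e.txt): modified={e.txt} staged={none}
After op 2 (modify e.txt): modified={e.txt} staged={none}
After op 3 (modify e.txt): modified={e.txt} staged={none}
After op 4 (modify g.txt): modified={e.txt, g.txt} staged={none}
After op 5 (git add g.txt): modified={e.txt} staged={g.txt}
After op 6 (git commit): modified={e.txt} staged={none}
After op 7 (modify e.txt): modified={e.txt} staged={none}
After op 8 (git add e.txt): modified={none} staged={e.txt}
After op 9 (git commit): modified={none} staged={none}
After op 10 (modify g.txt): modified={g.txt} staged={none}
After op 11 (git reset c.txt): modified={g.txt} staged={none}
After op 12 (git add g.txt): modified={none} staged={g.txt}
After op 13 (modify h.txt): modified={h.txt} staged={g.txt}
After op 14 (git reset g.txt): modified={g.txt, h.txt} staged={none}
After op 15 (modify f.txt): modified={f.txt, g.txt, h.txt} staged={none}
After op 16 (git add d.txt): modified={f.txt, g.txt, h.txt} staged={none}
After op 17 (modify c.txt): modified={c.txt, f.txt, g.txt, h.txt} staged={none}
After op 18 (git add f.txt): modified={c.txt, g.txt, h.txt} staged={f.txt}
After op 19 (git reset f.txt): modified={c.txt, f.txt, g.txt, h.txt} staged={none}
After op 20 (git add c.txt): modified={f.txt, g.txt, h.txt} staged={c.txt}
After op 21 (modify c.txt): modified={c.txt, f.txt, g.txt, h.txt} staged={c.txt}
After op 22 (git add b.txt): modified={c.txt, f.txt, g.txt, h.txt} staged={c.txt}
After op 23 (modify d.txt): modified={c.txt, d.txt, f.txt, g.txt, h.txt} staged={c.txt}
After op 24 (git add c.txt): modified={d.txt, f.txt, g.txt, h.txt} staged={c.txt}
After op 25 (git reset d.txt): modified={d.txt, f.txt, g.txt, h.txt} staged={c.txt}
After op 26 (git add d.txt): modified={f.txt, g.txt, h.txt} staged={c.txt, d.txt}
After op 27 (git add g.txt): modified={f.txt, h.txt} staged={c.txt, d.txt, g.txt}
Final staged set: {c.txt, d.txt, g.txt} -> count=3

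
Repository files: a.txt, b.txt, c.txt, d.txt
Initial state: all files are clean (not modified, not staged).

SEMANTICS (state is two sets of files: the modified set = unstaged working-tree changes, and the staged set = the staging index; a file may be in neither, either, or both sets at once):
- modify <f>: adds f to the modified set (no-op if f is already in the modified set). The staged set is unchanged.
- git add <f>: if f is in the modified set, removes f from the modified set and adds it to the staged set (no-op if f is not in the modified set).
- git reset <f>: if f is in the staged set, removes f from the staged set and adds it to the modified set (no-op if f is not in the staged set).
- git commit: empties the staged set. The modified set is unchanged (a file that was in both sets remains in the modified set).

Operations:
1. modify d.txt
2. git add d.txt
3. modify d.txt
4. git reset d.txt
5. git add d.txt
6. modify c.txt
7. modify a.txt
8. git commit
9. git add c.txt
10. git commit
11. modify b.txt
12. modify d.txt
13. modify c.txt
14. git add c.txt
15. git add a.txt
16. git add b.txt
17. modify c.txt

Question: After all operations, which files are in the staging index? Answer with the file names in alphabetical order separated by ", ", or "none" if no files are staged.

Answer: a.txt, b.txt, c.txt

Derivation:
After op 1 (modify d.txt): modified={d.txt} staged={none}
After op 2 (git add d.txt): modified={none} staged={d.txt}
After op 3 (modify d.txt): modified={d.txt} staged={d.txt}
After op 4 (git reset d.txt): modified={d.txt} staged={none}
After op 5 (git add d.txt): modified={none} staged={d.txt}
After op 6 (modify c.txt): modified={c.txt} staged={d.txt}
After op 7 (modify a.txt): modified={a.txt, c.txt} staged={d.txt}
After op 8 (git commit): modified={a.txt, c.txt} staged={none}
After op 9 (git add c.txt): modified={a.txt} staged={c.txt}
After op 10 (git commit): modified={a.txt} staged={none}
After op 11 (modify b.txt): modified={a.txt, b.txt} staged={none}
After op 12 (modify d.txt): modified={a.txt, b.txt, d.txt} staged={none}
After op 13 (modify c.txt): modified={a.txt, b.txt, c.txt, d.txt} staged={none}
After op 14 (git add c.txt): modified={a.txt, b.txt, d.txt} staged={c.txt}
After op 15 (git add a.txt): modified={b.txt, d.txt} staged={a.txt, c.txt}
After op 16 (git add b.txt): modified={d.txt} staged={a.txt, b.txt, c.txt}
After op 17 (modify c.txt): modified={c.txt, d.txt} staged={a.txt, b.txt, c.txt}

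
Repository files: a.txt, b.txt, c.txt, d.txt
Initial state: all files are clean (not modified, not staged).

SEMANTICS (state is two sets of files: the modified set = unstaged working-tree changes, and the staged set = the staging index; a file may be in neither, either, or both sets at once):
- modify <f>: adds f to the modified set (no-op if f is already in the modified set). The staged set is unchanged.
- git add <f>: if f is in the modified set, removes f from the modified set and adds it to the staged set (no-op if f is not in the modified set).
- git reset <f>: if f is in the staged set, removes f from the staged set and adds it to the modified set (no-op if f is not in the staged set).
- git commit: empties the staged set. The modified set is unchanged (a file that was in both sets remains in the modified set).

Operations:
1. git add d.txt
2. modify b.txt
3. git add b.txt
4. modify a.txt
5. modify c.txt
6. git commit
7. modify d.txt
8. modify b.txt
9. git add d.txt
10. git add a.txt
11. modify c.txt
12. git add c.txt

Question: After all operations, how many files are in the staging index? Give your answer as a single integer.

Answer: 3

Derivation:
After op 1 (git add d.txt): modified={none} staged={none}
After op 2 (modify b.txt): modified={b.txt} staged={none}
After op 3 (git add b.txt): modified={none} staged={b.txt}
After op 4 (modify a.txt): modified={a.txt} staged={b.txt}
After op 5 (modify c.txt): modified={a.txt, c.txt} staged={b.txt}
After op 6 (git commit): modified={a.txt, c.txt} staged={none}
After op 7 (modify d.txt): modified={a.txt, c.txt, d.txt} staged={none}
After op 8 (modify b.txt): modified={a.txt, b.txt, c.txt, d.txt} staged={none}
After op 9 (git add d.txt): modified={a.txt, b.txt, c.txt} staged={d.txt}
After op 10 (git add a.txt): modified={b.txt, c.txt} staged={a.txt, d.txt}
After op 11 (modify c.txt): modified={b.txt, c.txt} staged={a.txt, d.txt}
After op 12 (git add c.txt): modified={b.txt} staged={a.txt, c.txt, d.txt}
Final staged set: {a.txt, c.txt, d.txt} -> count=3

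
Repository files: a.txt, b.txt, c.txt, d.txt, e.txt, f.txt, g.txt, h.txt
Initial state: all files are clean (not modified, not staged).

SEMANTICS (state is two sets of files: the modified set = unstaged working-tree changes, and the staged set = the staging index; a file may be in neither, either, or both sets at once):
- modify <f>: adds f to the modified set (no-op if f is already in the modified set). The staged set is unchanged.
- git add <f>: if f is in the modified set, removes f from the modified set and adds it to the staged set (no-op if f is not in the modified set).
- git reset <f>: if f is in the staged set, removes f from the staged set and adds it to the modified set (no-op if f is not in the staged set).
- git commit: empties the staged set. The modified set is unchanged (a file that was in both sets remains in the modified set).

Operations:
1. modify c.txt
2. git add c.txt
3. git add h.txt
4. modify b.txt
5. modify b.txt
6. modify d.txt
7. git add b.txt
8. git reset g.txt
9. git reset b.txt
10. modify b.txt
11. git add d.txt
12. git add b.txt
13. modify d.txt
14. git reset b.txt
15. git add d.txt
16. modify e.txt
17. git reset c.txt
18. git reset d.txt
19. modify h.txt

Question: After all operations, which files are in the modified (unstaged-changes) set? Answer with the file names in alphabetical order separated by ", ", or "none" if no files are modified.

Answer: b.txt, c.txt, d.txt, e.txt, h.txt

Derivation:
After op 1 (modify c.txt): modified={c.txt} staged={none}
After op 2 (git add c.txt): modified={none} staged={c.txt}
After op 3 (git add h.txt): modified={none} staged={c.txt}
After op 4 (modify b.txt): modified={b.txt} staged={c.txt}
After op 5 (modify b.txt): modified={b.txt} staged={c.txt}
After op 6 (modify d.txt): modified={b.txt, d.txt} staged={c.txt}
After op 7 (git add b.txt): modified={d.txt} staged={b.txt, c.txt}
After op 8 (git reset g.txt): modified={d.txt} staged={b.txt, c.txt}
After op 9 (git reset b.txt): modified={b.txt, d.txt} staged={c.txt}
After op 10 (modify b.txt): modified={b.txt, d.txt} staged={c.txt}
After op 11 (git add d.txt): modified={b.txt} staged={c.txt, d.txt}
After op 12 (git add b.txt): modified={none} staged={b.txt, c.txt, d.txt}
After op 13 (modify d.txt): modified={d.txt} staged={b.txt, c.txt, d.txt}
After op 14 (git reset b.txt): modified={b.txt, d.txt} staged={c.txt, d.txt}
After op 15 (git add d.txt): modified={b.txt} staged={c.txt, d.txt}
After op 16 (modify e.txt): modified={b.txt, e.txt} staged={c.txt, d.txt}
After op 17 (git reset c.txt): modified={b.txt, c.txt, e.txt} staged={d.txt}
After op 18 (git reset d.txt): modified={b.txt, c.txt, d.txt, e.txt} staged={none}
After op 19 (modify h.txt): modified={b.txt, c.txt, d.txt, e.txt, h.txt} staged={none}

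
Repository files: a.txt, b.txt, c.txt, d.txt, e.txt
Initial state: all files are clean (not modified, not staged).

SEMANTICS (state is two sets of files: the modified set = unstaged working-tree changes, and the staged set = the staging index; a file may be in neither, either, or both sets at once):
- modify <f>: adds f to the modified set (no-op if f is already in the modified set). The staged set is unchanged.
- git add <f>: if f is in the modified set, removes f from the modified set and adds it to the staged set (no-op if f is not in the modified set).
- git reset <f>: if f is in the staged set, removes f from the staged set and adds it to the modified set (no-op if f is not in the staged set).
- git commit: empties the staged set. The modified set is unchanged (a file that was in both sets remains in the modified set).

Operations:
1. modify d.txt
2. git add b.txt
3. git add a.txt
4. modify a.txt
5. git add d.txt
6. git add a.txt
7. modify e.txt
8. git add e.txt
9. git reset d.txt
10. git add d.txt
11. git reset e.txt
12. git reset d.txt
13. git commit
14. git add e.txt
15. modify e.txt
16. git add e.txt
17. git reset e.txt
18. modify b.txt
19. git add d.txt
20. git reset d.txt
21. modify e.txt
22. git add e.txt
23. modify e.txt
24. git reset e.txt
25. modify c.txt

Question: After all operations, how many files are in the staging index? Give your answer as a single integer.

After op 1 (modify d.txt): modified={d.txt} staged={none}
After op 2 (git add b.txt): modified={d.txt} staged={none}
After op 3 (git add a.txt): modified={d.txt} staged={none}
After op 4 (modify a.txt): modified={a.txt, d.txt} staged={none}
After op 5 (git add d.txt): modified={a.txt} staged={d.txt}
After op 6 (git add a.txt): modified={none} staged={a.txt, d.txt}
After op 7 (modify e.txt): modified={e.txt} staged={a.txt, d.txt}
After op 8 (git add e.txt): modified={none} staged={a.txt, d.txt, e.txt}
After op 9 (git reset d.txt): modified={d.txt} staged={a.txt, e.txt}
After op 10 (git add d.txt): modified={none} staged={a.txt, d.txt, e.txt}
After op 11 (git reset e.txt): modified={e.txt} staged={a.txt, d.txt}
After op 12 (git reset d.txt): modified={d.txt, e.txt} staged={a.txt}
After op 13 (git commit): modified={d.txt, e.txt} staged={none}
After op 14 (git add e.txt): modified={d.txt} staged={e.txt}
After op 15 (modify e.txt): modified={d.txt, e.txt} staged={e.txt}
After op 16 (git add e.txt): modified={d.txt} staged={e.txt}
After op 17 (git reset e.txt): modified={d.txt, e.txt} staged={none}
After op 18 (modify b.txt): modified={b.txt, d.txt, e.txt} staged={none}
After op 19 (git add d.txt): modified={b.txt, e.txt} staged={d.txt}
After op 20 (git reset d.txt): modified={b.txt, d.txt, e.txt} staged={none}
After op 21 (modify e.txt): modified={b.txt, d.txt, e.txt} staged={none}
After op 22 (git add e.txt): modified={b.txt, d.txt} staged={e.txt}
After op 23 (modify e.txt): modified={b.txt, d.txt, e.txt} staged={e.txt}
After op 24 (git reset e.txt): modified={b.txt, d.txt, e.txt} staged={none}
After op 25 (modify c.txt): modified={b.txt, c.txt, d.txt, e.txt} staged={none}
Final staged set: {none} -> count=0

Answer: 0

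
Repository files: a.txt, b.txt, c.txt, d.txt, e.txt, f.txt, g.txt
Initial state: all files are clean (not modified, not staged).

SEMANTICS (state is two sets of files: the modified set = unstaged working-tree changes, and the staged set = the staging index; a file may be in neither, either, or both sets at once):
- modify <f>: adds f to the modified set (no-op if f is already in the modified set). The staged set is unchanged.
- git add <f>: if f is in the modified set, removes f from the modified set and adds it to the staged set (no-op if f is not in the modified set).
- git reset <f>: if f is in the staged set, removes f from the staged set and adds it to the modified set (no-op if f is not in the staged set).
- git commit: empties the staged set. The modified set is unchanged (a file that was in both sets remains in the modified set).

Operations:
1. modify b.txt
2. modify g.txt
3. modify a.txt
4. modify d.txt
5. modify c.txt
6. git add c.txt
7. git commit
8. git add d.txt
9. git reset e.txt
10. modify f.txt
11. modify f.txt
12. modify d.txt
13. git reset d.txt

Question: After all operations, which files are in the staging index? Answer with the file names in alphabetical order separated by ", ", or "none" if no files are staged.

After op 1 (modify b.txt): modified={b.txt} staged={none}
After op 2 (modify g.txt): modified={b.txt, g.txt} staged={none}
After op 3 (modify a.txt): modified={a.txt, b.txt, g.txt} staged={none}
After op 4 (modify d.txt): modified={a.txt, b.txt, d.txt, g.txt} staged={none}
After op 5 (modify c.txt): modified={a.txt, b.txt, c.txt, d.txt, g.txt} staged={none}
After op 6 (git add c.txt): modified={a.txt, b.txt, d.txt, g.txt} staged={c.txt}
After op 7 (git commit): modified={a.txt, b.txt, d.txt, g.txt} staged={none}
After op 8 (git add d.txt): modified={a.txt, b.txt, g.txt} staged={d.txt}
After op 9 (git reset e.txt): modified={a.txt, b.txt, g.txt} staged={d.txt}
After op 10 (modify f.txt): modified={a.txt, b.txt, f.txt, g.txt} staged={d.txt}
After op 11 (modify f.txt): modified={a.txt, b.txt, f.txt, g.txt} staged={d.txt}
After op 12 (modify d.txt): modified={a.txt, b.txt, d.txt, f.txt, g.txt} staged={d.txt}
After op 13 (git reset d.txt): modified={a.txt, b.txt, d.txt, f.txt, g.txt} staged={none}

Answer: none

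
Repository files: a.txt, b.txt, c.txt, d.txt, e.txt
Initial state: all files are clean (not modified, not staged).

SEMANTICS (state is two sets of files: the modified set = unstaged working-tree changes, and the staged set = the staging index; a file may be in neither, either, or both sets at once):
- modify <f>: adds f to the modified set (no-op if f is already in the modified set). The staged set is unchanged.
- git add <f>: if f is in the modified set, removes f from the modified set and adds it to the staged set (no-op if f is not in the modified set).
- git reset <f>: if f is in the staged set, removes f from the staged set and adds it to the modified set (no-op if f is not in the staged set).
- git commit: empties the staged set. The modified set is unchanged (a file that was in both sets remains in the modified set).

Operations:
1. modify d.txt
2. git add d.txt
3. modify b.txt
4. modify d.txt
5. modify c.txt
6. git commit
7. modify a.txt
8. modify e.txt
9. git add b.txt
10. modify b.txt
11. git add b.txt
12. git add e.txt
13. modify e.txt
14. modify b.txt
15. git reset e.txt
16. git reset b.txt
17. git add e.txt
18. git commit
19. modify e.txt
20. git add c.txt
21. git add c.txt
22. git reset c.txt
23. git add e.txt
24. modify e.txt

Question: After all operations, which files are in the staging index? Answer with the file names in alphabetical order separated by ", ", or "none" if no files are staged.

After op 1 (modify d.txt): modified={d.txt} staged={none}
After op 2 (git add d.txt): modified={none} staged={d.txt}
After op 3 (modify b.txt): modified={b.txt} staged={d.txt}
After op 4 (modify d.txt): modified={b.txt, d.txt} staged={d.txt}
After op 5 (modify c.txt): modified={b.txt, c.txt, d.txt} staged={d.txt}
After op 6 (git commit): modified={b.txt, c.txt, d.txt} staged={none}
After op 7 (modify a.txt): modified={a.txt, b.txt, c.txt, d.txt} staged={none}
After op 8 (modify e.txt): modified={a.txt, b.txt, c.txt, d.txt, e.txt} staged={none}
After op 9 (git add b.txt): modified={a.txt, c.txt, d.txt, e.txt} staged={b.txt}
After op 10 (modify b.txt): modified={a.txt, b.txt, c.txt, d.txt, e.txt} staged={b.txt}
After op 11 (git add b.txt): modified={a.txt, c.txt, d.txt, e.txt} staged={b.txt}
After op 12 (git add e.txt): modified={a.txt, c.txt, d.txt} staged={b.txt, e.txt}
After op 13 (modify e.txt): modified={a.txt, c.txt, d.txt, e.txt} staged={b.txt, e.txt}
After op 14 (modify b.txt): modified={a.txt, b.txt, c.txt, d.txt, e.txt} staged={b.txt, e.txt}
After op 15 (git reset e.txt): modified={a.txt, b.txt, c.txt, d.txt, e.txt} staged={b.txt}
After op 16 (git reset b.txt): modified={a.txt, b.txt, c.txt, d.txt, e.txt} staged={none}
After op 17 (git add e.txt): modified={a.txt, b.txt, c.txt, d.txt} staged={e.txt}
After op 18 (git commit): modified={a.txt, b.txt, c.txt, d.txt} staged={none}
After op 19 (modify e.txt): modified={a.txt, b.txt, c.txt, d.txt, e.txt} staged={none}
After op 20 (git add c.txt): modified={a.txt, b.txt, d.txt, e.txt} staged={c.txt}
After op 21 (git add c.txt): modified={a.txt, b.txt, d.txt, e.txt} staged={c.txt}
After op 22 (git reset c.txt): modified={a.txt, b.txt, c.txt, d.txt, e.txt} staged={none}
After op 23 (git add e.txt): modified={a.txt, b.txt, c.txt, d.txt} staged={e.txt}
After op 24 (modify e.txt): modified={a.txt, b.txt, c.txt, d.txt, e.txt} staged={e.txt}

Answer: e.txt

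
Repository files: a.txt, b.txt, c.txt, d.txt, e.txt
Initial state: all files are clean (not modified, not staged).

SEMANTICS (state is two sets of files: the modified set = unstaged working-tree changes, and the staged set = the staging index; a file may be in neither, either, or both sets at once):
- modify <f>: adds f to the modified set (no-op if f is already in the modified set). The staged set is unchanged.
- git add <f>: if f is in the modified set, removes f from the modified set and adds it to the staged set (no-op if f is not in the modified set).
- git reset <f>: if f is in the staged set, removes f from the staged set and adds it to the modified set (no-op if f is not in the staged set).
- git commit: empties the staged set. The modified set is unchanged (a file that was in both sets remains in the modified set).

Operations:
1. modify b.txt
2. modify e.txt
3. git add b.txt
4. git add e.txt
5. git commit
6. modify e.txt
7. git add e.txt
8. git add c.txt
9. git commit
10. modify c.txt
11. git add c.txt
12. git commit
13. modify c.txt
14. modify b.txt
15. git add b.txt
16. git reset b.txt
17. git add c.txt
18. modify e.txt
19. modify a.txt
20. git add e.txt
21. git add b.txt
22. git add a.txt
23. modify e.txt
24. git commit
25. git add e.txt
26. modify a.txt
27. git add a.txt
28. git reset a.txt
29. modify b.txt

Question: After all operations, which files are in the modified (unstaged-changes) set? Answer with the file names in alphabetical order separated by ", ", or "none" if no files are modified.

Answer: a.txt, b.txt

Derivation:
After op 1 (modify b.txt): modified={b.txt} staged={none}
After op 2 (modify e.txt): modified={b.txt, e.txt} staged={none}
After op 3 (git add b.txt): modified={e.txt} staged={b.txt}
After op 4 (git add e.txt): modified={none} staged={b.txt, e.txt}
After op 5 (git commit): modified={none} staged={none}
After op 6 (modify e.txt): modified={e.txt} staged={none}
After op 7 (git add e.txt): modified={none} staged={e.txt}
After op 8 (git add c.txt): modified={none} staged={e.txt}
After op 9 (git commit): modified={none} staged={none}
After op 10 (modify c.txt): modified={c.txt} staged={none}
After op 11 (git add c.txt): modified={none} staged={c.txt}
After op 12 (git commit): modified={none} staged={none}
After op 13 (modify c.txt): modified={c.txt} staged={none}
After op 14 (modify b.txt): modified={b.txt, c.txt} staged={none}
After op 15 (git add b.txt): modified={c.txt} staged={b.txt}
After op 16 (git reset b.txt): modified={b.txt, c.txt} staged={none}
After op 17 (git add c.txt): modified={b.txt} staged={c.txt}
After op 18 (modify e.txt): modified={b.txt, e.txt} staged={c.txt}
After op 19 (modify a.txt): modified={a.txt, b.txt, e.txt} staged={c.txt}
After op 20 (git add e.txt): modified={a.txt, b.txt} staged={c.txt, e.txt}
After op 21 (git add b.txt): modified={a.txt} staged={b.txt, c.txt, e.txt}
After op 22 (git add a.txt): modified={none} staged={a.txt, b.txt, c.txt, e.txt}
After op 23 (modify e.txt): modified={e.txt} staged={a.txt, b.txt, c.txt, e.txt}
After op 24 (git commit): modified={e.txt} staged={none}
After op 25 (git add e.txt): modified={none} staged={e.txt}
After op 26 (modify a.txt): modified={a.txt} staged={e.txt}
After op 27 (git add a.txt): modified={none} staged={a.txt, e.txt}
After op 28 (git reset a.txt): modified={a.txt} staged={e.txt}
After op 29 (modify b.txt): modified={a.txt, b.txt} staged={e.txt}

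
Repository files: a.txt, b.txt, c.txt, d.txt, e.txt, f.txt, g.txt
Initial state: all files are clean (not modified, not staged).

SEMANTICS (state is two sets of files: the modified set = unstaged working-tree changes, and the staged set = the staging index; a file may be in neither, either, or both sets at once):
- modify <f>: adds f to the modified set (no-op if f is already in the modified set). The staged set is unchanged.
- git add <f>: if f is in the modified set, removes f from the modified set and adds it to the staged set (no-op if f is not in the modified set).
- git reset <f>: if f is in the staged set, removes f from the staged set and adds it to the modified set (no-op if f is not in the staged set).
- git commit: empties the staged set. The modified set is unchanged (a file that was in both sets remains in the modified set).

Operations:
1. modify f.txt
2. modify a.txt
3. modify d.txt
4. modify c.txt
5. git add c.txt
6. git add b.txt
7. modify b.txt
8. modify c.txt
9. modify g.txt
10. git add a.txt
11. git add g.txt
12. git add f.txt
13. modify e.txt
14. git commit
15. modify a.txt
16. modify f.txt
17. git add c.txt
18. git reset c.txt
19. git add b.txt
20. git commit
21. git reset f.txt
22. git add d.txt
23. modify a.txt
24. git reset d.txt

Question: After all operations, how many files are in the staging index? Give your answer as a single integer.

After op 1 (modify f.txt): modified={f.txt} staged={none}
After op 2 (modify a.txt): modified={a.txt, f.txt} staged={none}
After op 3 (modify d.txt): modified={a.txt, d.txt, f.txt} staged={none}
After op 4 (modify c.txt): modified={a.txt, c.txt, d.txt, f.txt} staged={none}
After op 5 (git add c.txt): modified={a.txt, d.txt, f.txt} staged={c.txt}
After op 6 (git add b.txt): modified={a.txt, d.txt, f.txt} staged={c.txt}
After op 7 (modify b.txt): modified={a.txt, b.txt, d.txt, f.txt} staged={c.txt}
After op 8 (modify c.txt): modified={a.txt, b.txt, c.txt, d.txt, f.txt} staged={c.txt}
After op 9 (modify g.txt): modified={a.txt, b.txt, c.txt, d.txt, f.txt, g.txt} staged={c.txt}
After op 10 (git add a.txt): modified={b.txt, c.txt, d.txt, f.txt, g.txt} staged={a.txt, c.txt}
After op 11 (git add g.txt): modified={b.txt, c.txt, d.txt, f.txt} staged={a.txt, c.txt, g.txt}
After op 12 (git add f.txt): modified={b.txt, c.txt, d.txt} staged={a.txt, c.txt, f.txt, g.txt}
After op 13 (modify e.txt): modified={b.txt, c.txt, d.txt, e.txt} staged={a.txt, c.txt, f.txt, g.txt}
After op 14 (git commit): modified={b.txt, c.txt, d.txt, e.txt} staged={none}
After op 15 (modify a.txt): modified={a.txt, b.txt, c.txt, d.txt, e.txt} staged={none}
After op 16 (modify f.txt): modified={a.txt, b.txt, c.txt, d.txt, e.txt, f.txt} staged={none}
After op 17 (git add c.txt): modified={a.txt, b.txt, d.txt, e.txt, f.txt} staged={c.txt}
After op 18 (git reset c.txt): modified={a.txt, b.txt, c.txt, d.txt, e.txt, f.txt} staged={none}
After op 19 (git add b.txt): modified={a.txt, c.txt, d.txt, e.txt, f.txt} staged={b.txt}
After op 20 (git commit): modified={a.txt, c.txt, d.txt, e.txt, f.txt} staged={none}
After op 21 (git reset f.txt): modified={a.txt, c.txt, d.txt, e.txt, f.txt} staged={none}
After op 22 (git add d.txt): modified={a.txt, c.txt, e.txt, f.txt} staged={d.txt}
After op 23 (modify a.txt): modified={a.txt, c.txt, e.txt, f.txt} staged={d.txt}
After op 24 (git reset d.txt): modified={a.txt, c.txt, d.txt, e.txt, f.txt} staged={none}
Final staged set: {none} -> count=0

Answer: 0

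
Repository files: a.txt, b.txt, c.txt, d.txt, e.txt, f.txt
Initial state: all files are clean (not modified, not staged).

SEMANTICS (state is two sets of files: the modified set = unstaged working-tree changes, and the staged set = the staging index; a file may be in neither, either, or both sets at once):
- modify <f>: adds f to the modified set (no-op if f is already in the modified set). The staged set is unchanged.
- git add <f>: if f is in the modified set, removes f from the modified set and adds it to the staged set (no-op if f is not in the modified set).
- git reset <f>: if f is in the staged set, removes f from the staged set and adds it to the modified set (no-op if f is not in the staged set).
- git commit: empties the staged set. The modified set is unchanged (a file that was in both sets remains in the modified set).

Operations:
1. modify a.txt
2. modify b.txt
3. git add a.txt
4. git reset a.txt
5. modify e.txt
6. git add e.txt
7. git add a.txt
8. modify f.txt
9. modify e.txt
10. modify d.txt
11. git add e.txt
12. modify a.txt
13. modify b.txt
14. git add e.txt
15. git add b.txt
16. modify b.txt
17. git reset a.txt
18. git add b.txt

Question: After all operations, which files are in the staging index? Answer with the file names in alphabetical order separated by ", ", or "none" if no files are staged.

After op 1 (modify a.txt): modified={a.txt} staged={none}
After op 2 (modify b.txt): modified={a.txt, b.txt} staged={none}
After op 3 (git add a.txt): modified={b.txt} staged={a.txt}
After op 4 (git reset a.txt): modified={a.txt, b.txt} staged={none}
After op 5 (modify e.txt): modified={a.txt, b.txt, e.txt} staged={none}
After op 6 (git add e.txt): modified={a.txt, b.txt} staged={e.txt}
After op 7 (git add a.txt): modified={b.txt} staged={a.txt, e.txt}
After op 8 (modify f.txt): modified={b.txt, f.txt} staged={a.txt, e.txt}
After op 9 (modify e.txt): modified={b.txt, e.txt, f.txt} staged={a.txt, e.txt}
After op 10 (modify d.txt): modified={b.txt, d.txt, e.txt, f.txt} staged={a.txt, e.txt}
After op 11 (git add e.txt): modified={b.txt, d.txt, f.txt} staged={a.txt, e.txt}
After op 12 (modify a.txt): modified={a.txt, b.txt, d.txt, f.txt} staged={a.txt, e.txt}
After op 13 (modify b.txt): modified={a.txt, b.txt, d.txt, f.txt} staged={a.txt, e.txt}
After op 14 (git add e.txt): modified={a.txt, b.txt, d.txt, f.txt} staged={a.txt, e.txt}
After op 15 (git add b.txt): modified={a.txt, d.txt, f.txt} staged={a.txt, b.txt, e.txt}
After op 16 (modify b.txt): modified={a.txt, b.txt, d.txt, f.txt} staged={a.txt, b.txt, e.txt}
After op 17 (git reset a.txt): modified={a.txt, b.txt, d.txt, f.txt} staged={b.txt, e.txt}
After op 18 (git add b.txt): modified={a.txt, d.txt, f.txt} staged={b.txt, e.txt}

Answer: b.txt, e.txt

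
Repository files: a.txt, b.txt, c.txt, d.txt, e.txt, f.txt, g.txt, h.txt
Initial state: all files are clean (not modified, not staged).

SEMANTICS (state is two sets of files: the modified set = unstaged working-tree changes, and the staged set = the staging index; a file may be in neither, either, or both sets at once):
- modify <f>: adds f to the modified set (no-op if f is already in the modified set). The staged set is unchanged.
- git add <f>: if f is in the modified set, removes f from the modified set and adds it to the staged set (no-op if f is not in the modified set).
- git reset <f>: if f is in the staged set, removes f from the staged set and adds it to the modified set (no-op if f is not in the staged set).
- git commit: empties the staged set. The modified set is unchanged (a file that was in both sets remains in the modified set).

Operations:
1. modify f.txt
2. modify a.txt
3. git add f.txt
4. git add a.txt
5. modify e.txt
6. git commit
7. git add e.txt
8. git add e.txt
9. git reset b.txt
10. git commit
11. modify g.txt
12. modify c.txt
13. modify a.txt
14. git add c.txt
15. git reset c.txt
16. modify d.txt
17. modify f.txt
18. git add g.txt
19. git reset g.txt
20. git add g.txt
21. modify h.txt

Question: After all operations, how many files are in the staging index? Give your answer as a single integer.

Answer: 1

Derivation:
After op 1 (modify f.txt): modified={f.txt} staged={none}
After op 2 (modify a.txt): modified={a.txt, f.txt} staged={none}
After op 3 (git add f.txt): modified={a.txt} staged={f.txt}
After op 4 (git add a.txt): modified={none} staged={a.txt, f.txt}
After op 5 (modify e.txt): modified={e.txt} staged={a.txt, f.txt}
After op 6 (git commit): modified={e.txt} staged={none}
After op 7 (git add e.txt): modified={none} staged={e.txt}
After op 8 (git add e.txt): modified={none} staged={e.txt}
After op 9 (git reset b.txt): modified={none} staged={e.txt}
After op 10 (git commit): modified={none} staged={none}
After op 11 (modify g.txt): modified={g.txt} staged={none}
After op 12 (modify c.txt): modified={c.txt, g.txt} staged={none}
After op 13 (modify a.txt): modified={a.txt, c.txt, g.txt} staged={none}
After op 14 (git add c.txt): modified={a.txt, g.txt} staged={c.txt}
After op 15 (git reset c.txt): modified={a.txt, c.txt, g.txt} staged={none}
After op 16 (modify d.txt): modified={a.txt, c.txt, d.txt, g.txt} staged={none}
After op 17 (modify f.txt): modified={a.txt, c.txt, d.txt, f.txt, g.txt} staged={none}
After op 18 (git add g.txt): modified={a.txt, c.txt, d.txt, f.txt} staged={g.txt}
After op 19 (git reset g.txt): modified={a.txt, c.txt, d.txt, f.txt, g.txt} staged={none}
After op 20 (git add g.txt): modified={a.txt, c.txt, d.txt, f.txt} staged={g.txt}
After op 21 (modify h.txt): modified={a.txt, c.txt, d.txt, f.txt, h.txt} staged={g.txt}
Final staged set: {g.txt} -> count=1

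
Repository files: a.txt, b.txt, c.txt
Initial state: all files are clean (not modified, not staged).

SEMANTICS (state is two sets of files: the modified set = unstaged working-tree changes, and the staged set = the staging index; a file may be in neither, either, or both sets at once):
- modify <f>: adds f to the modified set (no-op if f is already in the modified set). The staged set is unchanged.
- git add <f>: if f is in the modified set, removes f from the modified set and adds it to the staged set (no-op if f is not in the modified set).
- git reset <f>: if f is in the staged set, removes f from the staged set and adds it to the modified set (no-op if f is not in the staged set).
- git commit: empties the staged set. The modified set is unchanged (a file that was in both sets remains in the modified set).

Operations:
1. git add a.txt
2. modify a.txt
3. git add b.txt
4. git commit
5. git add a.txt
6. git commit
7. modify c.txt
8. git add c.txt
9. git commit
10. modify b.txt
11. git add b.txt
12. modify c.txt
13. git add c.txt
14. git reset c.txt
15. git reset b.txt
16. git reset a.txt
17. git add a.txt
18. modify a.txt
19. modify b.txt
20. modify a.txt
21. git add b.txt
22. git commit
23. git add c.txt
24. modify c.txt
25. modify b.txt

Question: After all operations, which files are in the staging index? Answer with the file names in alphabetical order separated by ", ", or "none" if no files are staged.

Answer: c.txt

Derivation:
After op 1 (git add a.txt): modified={none} staged={none}
After op 2 (modify a.txt): modified={a.txt} staged={none}
After op 3 (git add b.txt): modified={a.txt} staged={none}
After op 4 (git commit): modified={a.txt} staged={none}
After op 5 (git add a.txt): modified={none} staged={a.txt}
After op 6 (git commit): modified={none} staged={none}
After op 7 (modify c.txt): modified={c.txt} staged={none}
After op 8 (git add c.txt): modified={none} staged={c.txt}
After op 9 (git commit): modified={none} staged={none}
After op 10 (modify b.txt): modified={b.txt} staged={none}
After op 11 (git add b.txt): modified={none} staged={b.txt}
After op 12 (modify c.txt): modified={c.txt} staged={b.txt}
After op 13 (git add c.txt): modified={none} staged={b.txt, c.txt}
After op 14 (git reset c.txt): modified={c.txt} staged={b.txt}
After op 15 (git reset b.txt): modified={b.txt, c.txt} staged={none}
After op 16 (git reset a.txt): modified={b.txt, c.txt} staged={none}
After op 17 (git add a.txt): modified={b.txt, c.txt} staged={none}
After op 18 (modify a.txt): modified={a.txt, b.txt, c.txt} staged={none}
After op 19 (modify b.txt): modified={a.txt, b.txt, c.txt} staged={none}
After op 20 (modify a.txt): modified={a.txt, b.txt, c.txt} staged={none}
After op 21 (git add b.txt): modified={a.txt, c.txt} staged={b.txt}
After op 22 (git commit): modified={a.txt, c.txt} staged={none}
After op 23 (git add c.txt): modified={a.txt} staged={c.txt}
After op 24 (modify c.txt): modified={a.txt, c.txt} staged={c.txt}
After op 25 (modify b.txt): modified={a.txt, b.txt, c.txt} staged={c.txt}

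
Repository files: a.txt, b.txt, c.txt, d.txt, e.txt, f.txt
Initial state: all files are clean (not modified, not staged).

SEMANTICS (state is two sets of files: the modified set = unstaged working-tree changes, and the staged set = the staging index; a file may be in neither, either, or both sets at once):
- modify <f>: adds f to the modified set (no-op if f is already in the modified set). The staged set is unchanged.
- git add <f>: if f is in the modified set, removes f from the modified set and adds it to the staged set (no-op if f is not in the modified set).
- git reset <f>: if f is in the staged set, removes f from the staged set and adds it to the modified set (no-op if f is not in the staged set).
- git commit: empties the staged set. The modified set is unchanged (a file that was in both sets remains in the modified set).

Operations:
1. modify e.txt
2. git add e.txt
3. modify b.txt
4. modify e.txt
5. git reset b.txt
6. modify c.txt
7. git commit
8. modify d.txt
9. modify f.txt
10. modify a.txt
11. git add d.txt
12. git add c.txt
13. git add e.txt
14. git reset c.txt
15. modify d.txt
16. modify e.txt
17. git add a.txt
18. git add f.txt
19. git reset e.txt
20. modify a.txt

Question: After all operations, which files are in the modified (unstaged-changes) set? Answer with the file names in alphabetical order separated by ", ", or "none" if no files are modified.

After op 1 (modify e.txt): modified={e.txt} staged={none}
After op 2 (git add e.txt): modified={none} staged={e.txt}
After op 3 (modify b.txt): modified={b.txt} staged={e.txt}
After op 4 (modify e.txt): modified={b.txt, e.txt} staged={e.txt}
After op 5 (git reset b.txt): modified={b.txt, e.txt} staged={e.txt}
After op 6 (modify c.txt): modified={b.txt, c.txt, e.txt} staged={e.txt}
After op 7 (git commit): modified={b.txt, c.txt, e.txt} staged={none}
After op 8 (modify d.txt): modified={b.txt, c.txt, d.txt, e.txt} staged={none}
After op 9 (modify f.txt): modified={b.txt, c.txt, d.txt, e.txt, f.txt} staged={none}
After op 10 (modify a.txt): modified={a.txt, b.txt, c.txt, d.txt, e.txt, f.txt} staged={none}
After op 11 (git add d.txt): modified={a.txt, b.txt, c.txt, e.txt, f.txt} staged={d.txt}
After op 12 (git add c.txt): modified={a.txt, b.txt, e.txt, f.txt} staged={c.txt, d.txt}
After op 13 (git add e.txt): modified={a.txt, b.txt, f.txt} staged={c.txt, d.txt, e.txt}
After op 14 (git reset c.txt): modified={a.txt, b.txt, c.txt, f.txt} staged={d.txt, e.txt}
After op 15 (modify d.txt): modified={a.txt, b.txt, c.txt, d.txt, f.txt} staged={d.txt, e.txt}
After op 16 (modify e.txt): modified={a.txt, b.txt, c.txt, d.txt, e.txt, f.txt} staged={d.txt, e.txt}
After op 17 (git add a.txt): modified={b.txt, c.txt, d.txt, e.txt, f.txt} staged={a.txt, d.txt, e.txt}
After op 18 (git add f.txt): modified={b.txt, c.txt, d.txt, e.txt} staged={a.txt, d.txt, e.txt, f.txt}
After op 19 (git reset e.txt): modified={b.txt, c.txt, d.txt, e.txt} staged={a.txt, d.txt, f.txt}
After op 20 (modify a.txt): modified={a.txt, b.txt, c.txt, d.txt, e.txt} staged={a.txt, d.txt, f.txt}

Answer: a.txt, b.txt, c.txt, d.txt, e.txt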